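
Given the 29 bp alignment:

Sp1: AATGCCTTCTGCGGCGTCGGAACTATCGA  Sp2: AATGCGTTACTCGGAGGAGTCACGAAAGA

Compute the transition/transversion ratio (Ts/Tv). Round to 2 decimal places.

0.09

Transitions are A↔G and C↔T; transversions are all other mismatches.
Transitions: 1. Transversions: 11.
R = 1/11 = 0.090909… ≈ 0.09 (to 2 d.p.).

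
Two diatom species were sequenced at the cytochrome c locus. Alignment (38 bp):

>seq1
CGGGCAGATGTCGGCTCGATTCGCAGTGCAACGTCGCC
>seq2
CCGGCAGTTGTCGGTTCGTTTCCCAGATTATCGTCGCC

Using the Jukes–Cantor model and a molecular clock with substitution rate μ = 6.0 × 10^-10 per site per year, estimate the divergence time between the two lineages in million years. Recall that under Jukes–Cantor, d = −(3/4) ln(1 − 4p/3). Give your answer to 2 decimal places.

The sequences differ at 9 of 38 sites (2, 8, 15, 19, 23, 27, 28, 29, 31), so p = 9/38 ≈ 0.236842.
d = −(3/4) ln(1 − 4p/3) = −0.75 ln(1 − 0.315789) = −0.75 ln(0.684211)
  = −0.75 × (-0.379489) = 0.284617 substitutions/site.
Under a molecular clock d = 2μt, so t = d/(2μ) = 0.284617 / (2 × 6.0 × 10^-10) = 237.18 million years.

237.18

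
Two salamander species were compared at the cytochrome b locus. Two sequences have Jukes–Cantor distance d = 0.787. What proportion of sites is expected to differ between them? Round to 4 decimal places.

p = (3/4)(1 − e^(−4d/3)) = 0.75 × (1 − e^(-1.049333)) = 0.75 × (1 − 0.350171) = 0.487372.

0.4874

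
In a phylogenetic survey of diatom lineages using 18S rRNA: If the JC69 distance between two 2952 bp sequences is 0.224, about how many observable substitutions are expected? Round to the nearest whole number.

572

Invert JC69: p = (3/4)(1 − e^(−4d/3)) = 0.75 × (1 − e^(-0.298667)) = 0.75 × (1 − 0.741806) = 0.193646.
Expected differing sites = pL ≈ 0.193646 × 2952 = 571.642992 ≈ 572.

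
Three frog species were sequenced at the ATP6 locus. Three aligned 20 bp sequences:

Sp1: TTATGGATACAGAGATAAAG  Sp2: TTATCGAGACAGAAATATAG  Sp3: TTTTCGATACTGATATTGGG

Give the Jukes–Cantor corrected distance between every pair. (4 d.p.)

d(Sp1,Sp2) = 0.2326, d(Sp1,Sp3) = 0.4715, d(Sp2,Sp3) = 0.4715

Sp1–Sp2: 4/20 sites differ → p = 0.2, d = −0.75 ln(1 − 0.266667) = 0.232617 ≈ 0.2326.
Sp1–Sp3: 7/20 sites differ → p = 0.35, d = −0.75 ln(1 − 0.466667) = 0.471457 ≈ 0.4715.
Sp2–Sp3: 7/20 sites differ → p = 0.35, d = −0.75 ln(1 − 0.466667) = 0.471457 ≈ 0.4715.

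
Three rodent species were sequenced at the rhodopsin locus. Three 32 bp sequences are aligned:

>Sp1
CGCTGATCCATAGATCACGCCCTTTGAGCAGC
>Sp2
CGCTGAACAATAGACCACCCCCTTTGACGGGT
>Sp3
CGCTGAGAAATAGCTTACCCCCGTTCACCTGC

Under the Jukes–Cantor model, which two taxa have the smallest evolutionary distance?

Sp1 and Sp2

Sp1–Sp2: 8/32 differ, p = 0.250, d = 0.304.
Sp1–Sp3: 10/32 differ, p = 0.313, d = 0.404.
Sp2–Sp3: 10/32 differ, p = 0.313, d = 0.404.
The smallest distance is between Sp1 and Sp2.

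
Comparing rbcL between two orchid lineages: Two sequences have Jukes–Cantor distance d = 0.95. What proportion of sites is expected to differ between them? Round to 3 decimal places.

0.539

p = (3/4)(1 − e^(−4d/3)) = 0.75 × (1 − e^(-1.266667)) = 0.75 × (1 − 0.281769) = 0.538673.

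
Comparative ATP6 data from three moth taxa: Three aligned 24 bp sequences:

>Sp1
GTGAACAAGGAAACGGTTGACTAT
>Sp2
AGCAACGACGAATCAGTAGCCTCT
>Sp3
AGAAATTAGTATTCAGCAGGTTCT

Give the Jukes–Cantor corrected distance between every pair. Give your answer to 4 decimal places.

Sp1–Sp2: 10/24 sites differ → p ≈ 0.416667, d = −0.75 ln(1 − 0.555556) = 0.608198 ≈ 0.6082.
Sp1–Sp3: 14/24 sites differ → p ≈ 0.583333, d = −0.75 ln(1 − 0.777777) = 1.128055 ≈ 1.1281.
Sp2–Sp3: 9/24 sites differ → p = 0.375, d = −0.75 ln(1 − 0.5) = 0.519860 ≈ 0.5199.

d(Sp1,Sp2) = 0.6082, d(Sp1,Sp3) = 1.1281, d(Sp2,Sp3) = 0.5199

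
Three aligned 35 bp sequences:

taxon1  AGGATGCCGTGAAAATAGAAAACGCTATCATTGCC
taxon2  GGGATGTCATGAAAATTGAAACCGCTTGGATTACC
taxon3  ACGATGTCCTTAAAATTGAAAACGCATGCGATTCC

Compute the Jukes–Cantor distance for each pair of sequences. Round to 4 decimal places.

d(taxon1,taxon2) = 0.3149, d(taxon1,taxon3) = 0.4073, d(taxon2,taxon3) = 0.3597

taxon1–taxon2: 9/35 sites differ → p ≈ 0.257143, d = −0.75 ln(1 − 0.342857) = 0.314890 ≈ 0.3149.
taxon1–taxon3: 11/35 sites differ → p ≈ 0.314286, d = −0.75 ln(1 − 0.419048) = 0.407315 ≈ 0.4073.
taxon2–taxon3: 10/35 sites differ → p ≈ 0.285714, d = −0.75 ln(1 − 0.380952) = 0.359679 ≈ 0.3597.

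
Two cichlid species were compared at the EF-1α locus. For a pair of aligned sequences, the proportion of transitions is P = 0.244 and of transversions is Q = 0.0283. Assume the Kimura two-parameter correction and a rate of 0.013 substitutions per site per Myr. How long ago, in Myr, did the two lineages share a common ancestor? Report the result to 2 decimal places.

14.53

Under the Kimura two-parameter model, d = −½ ln(1 − 2P − Q) − ¼ ln(1 − 2Q).
1 − 2P − Q = 0.4837, giving −½ ln(0.4837) = 0.363145.
1 − 2Q = 0.9434, giving −¼ ln(0.9434) = 0.014566.
d = 0.363145 + 0.014566 = 0.377711.
Under a molecular clock d = 2μt, so t = d/(2μ) = 0.377711 / (2 × 0.013) = 14.53 Myr.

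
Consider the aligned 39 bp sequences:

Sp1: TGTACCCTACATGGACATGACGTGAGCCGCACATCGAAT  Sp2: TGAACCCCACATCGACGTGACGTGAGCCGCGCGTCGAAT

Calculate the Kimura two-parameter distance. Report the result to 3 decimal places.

0.175

Of 39 sites, 4 differences are transitions and 2 are transversions, so P = 4/39 ≈ 0.102564 and Q = 2/39 ≈ 0.051282.
Under the Kimura two-parameter model, d = −½ ln(1 − 2P − Q) − ¼ ln(1 − 2Q).
1 − 2P − Q = 0.74359, giving −½ ln(0.74359) = 0.148133.
1 − 2Q = 0.897436, giving −¼ ln(0.897436) = 0.027053.
d = 0.148133 + 0.027053 = 0.175186.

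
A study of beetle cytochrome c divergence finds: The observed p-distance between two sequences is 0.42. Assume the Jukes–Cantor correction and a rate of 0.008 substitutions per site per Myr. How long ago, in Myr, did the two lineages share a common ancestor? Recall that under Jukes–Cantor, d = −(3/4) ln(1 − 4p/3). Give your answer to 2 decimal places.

d = −(3/4) ln(1 − 4p/3) = −0.75 ln(1 − 0.56) = −0.75 ln(0.44)
  = −0.75 × (-0.820981) = 0.615736 substitutions/site.
Under a molecular clock d = 2μt, so t = d/(2μ) = 0.615736 / (2 × 0.008) = 38.48 Myr.

38.48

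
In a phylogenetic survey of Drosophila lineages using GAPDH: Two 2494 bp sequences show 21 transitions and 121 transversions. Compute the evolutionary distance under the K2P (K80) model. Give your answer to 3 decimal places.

0.059

P = 21/2494 ≈ 0.00842 and Q = 121/2494 ≈ 0.048516.
Under the Kimura two-parameter model, d = −½ ln(1 − 2P − Q) − ¼ ln(1 − 2Q).
1 − 2P − Q = 0.934644, giving −½ ln(0.934644) = 0.033795.
1 − 2Q = 0.902968, giving −¼ ln(0.902968) = 0.025517.
d = 0.033795 + 0.025517 = 0.059312.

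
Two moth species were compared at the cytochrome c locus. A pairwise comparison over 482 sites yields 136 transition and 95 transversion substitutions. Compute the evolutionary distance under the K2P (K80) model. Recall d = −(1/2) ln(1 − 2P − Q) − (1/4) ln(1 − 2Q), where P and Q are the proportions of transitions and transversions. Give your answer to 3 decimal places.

P = 136/482 ≈ 0.282158 and Q = 95/482 ≈ 0.197095.
Under the Kimura two-parameter model, d = −½ ln(1 − 2P − Q) − ¼ ln(1 − 2Q).
1 − 2P − Q = 0.238589, giving −½ ln(0.238589) = 0.716506.
1 − 2Q = 0.60581, giving −¼ ln(0.60581) = 0.125297.
d = 0.716506 + 0.125297 = 0.841803.

0.842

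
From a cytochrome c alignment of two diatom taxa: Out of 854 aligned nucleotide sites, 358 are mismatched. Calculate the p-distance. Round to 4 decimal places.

p = 358/854 = 0.419203… ≈ 0.4192 (to 4 d.p.).

0.4192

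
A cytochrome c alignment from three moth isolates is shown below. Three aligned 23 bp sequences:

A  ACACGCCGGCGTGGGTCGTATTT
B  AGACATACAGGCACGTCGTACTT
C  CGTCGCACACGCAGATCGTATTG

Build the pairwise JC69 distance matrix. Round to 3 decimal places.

A–B: 11/23 sites differ → p ≈ 0.478261, d = −0.75 ln(1 − 0.637681) = 0.761423 ≈ 0.761.
A–C: 10/23 sites differ → p ≈ 0.434783, d = −0.75 ln(1 − 0.579711) = 0.650110 ≈ 0.650.
B–C: 9/23 sites differ → p ≈ 0.391304, d = −0.75 ln(1 − 0.521739) = 0.553199 ≈ 0.553.

d(A,B) = 0.761, d(A,C) = 0.650, d(B,C) = 0.553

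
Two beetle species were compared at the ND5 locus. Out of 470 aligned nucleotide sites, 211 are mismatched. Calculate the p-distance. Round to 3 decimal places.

p = 211/470 = 0.448936… ≈ 0.449 (to 3 d.p.).

0.449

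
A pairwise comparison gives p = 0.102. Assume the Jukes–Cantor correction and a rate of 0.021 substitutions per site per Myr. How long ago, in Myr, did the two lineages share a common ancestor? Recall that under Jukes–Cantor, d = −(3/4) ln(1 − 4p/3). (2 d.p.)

2.61

d = −(3/4) ln(1 − 4p/3) = −0.75 ln(1 − 0.136) = −0.75 ln(0.864)
  = −0.75 × (-0.146183) = 0.109637 substitutions/site.
Under a molecular clock d = 2μt, so t = d/(2μ) = 0.109637 / (2 × 0.021) = 2.61 Myr.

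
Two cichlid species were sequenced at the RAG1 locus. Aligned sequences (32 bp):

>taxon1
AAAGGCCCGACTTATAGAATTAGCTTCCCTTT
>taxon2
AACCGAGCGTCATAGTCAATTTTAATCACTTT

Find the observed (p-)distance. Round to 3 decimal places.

0.438

The sequences differ at 14 of 32 positions.
p = 14/32 = 0.4375 ≈ 0.438 (to 3 d.p.).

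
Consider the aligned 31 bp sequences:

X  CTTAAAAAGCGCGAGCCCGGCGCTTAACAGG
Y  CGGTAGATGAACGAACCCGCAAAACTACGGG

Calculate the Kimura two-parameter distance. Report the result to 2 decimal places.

Of 31 sites, 6 differences are transitions and 10 are transversions, so P = 6/31 ≈ 0.193548 and Q = 10/31 ≈ 0.322581.
Under the Kimura two-parameter model, d = −½ ln(1 − 2P − Q) − ¼ ln(1 − 2Q).
1 − 2P − Q = 0.290323, giving −½ ln(0.290323) = 0.618381.
1 − 2Q = 0.354838, giving −¼ ln(0.354838) = 0.259023.
d = 0.618381 + 0.259023 = 0.877404.

0.88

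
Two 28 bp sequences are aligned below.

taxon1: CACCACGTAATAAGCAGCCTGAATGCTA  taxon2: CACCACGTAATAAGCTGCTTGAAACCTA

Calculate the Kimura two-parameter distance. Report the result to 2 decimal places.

Of 28 sites, 1 differences are transitions and 3 are transversions, so P = 1/28 ≈ 0.035714 and Q = 3/28 ≈ 0.107143.
Under the Kimura two-parameter model, d = −½ ln(1 − 2P − Q) − ¼ ln(1 − 2Q).
1 − 2P − Q = 0.821429, giving −½ ln(0.821429) = 0.098355.
1 − 2Q = 0.785714, giving −¼ ln(0.785714) = 0.060291.
d = 0.098355 + 0.060291 = 0.158646.

0.16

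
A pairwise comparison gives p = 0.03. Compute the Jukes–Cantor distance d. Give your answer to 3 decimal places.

0.031

d = −(3/4) ln(1 − 4p/3) = −0.75 ln(1 − 0.04) = −0.75 ln(0.96)
  = −0.75 × (-0.040822) = 0.030617 substitutions/site.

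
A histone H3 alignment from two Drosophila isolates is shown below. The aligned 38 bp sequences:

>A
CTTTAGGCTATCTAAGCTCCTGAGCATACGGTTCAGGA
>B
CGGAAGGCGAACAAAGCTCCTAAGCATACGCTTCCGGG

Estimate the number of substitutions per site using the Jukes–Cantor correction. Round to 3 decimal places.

0.324

The sequences differ at 10 of 38 sites (2, 3, 4, 9, 11, 13, 22, 31, 35, 38), so p = 10/38 ≈ 0.263158.
d = −(3/4) ln(1 − 4p/3) = −0.75 ln(1 − 0.350877) = −0.75 ln(0.649123)
  = −0.75 × (-0.432133) = 0.324100 substitutions/site.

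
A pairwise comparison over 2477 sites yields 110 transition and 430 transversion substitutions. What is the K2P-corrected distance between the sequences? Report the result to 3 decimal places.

P = 110/2477 ≈ 0.044409 and Q = 430/2477 ≈ 0.173597.
Under the Kimura two-parameter model, d = −½ ln(1 − 2P − Q) − ¼ ln(1 − 2Q).
1 − 2P − Q = 0.737585, giving −½ ln(0.737585) = 0.152187.
1 − 2Q = 0.652806, giving −¼ ln(0.652806) = 0.106619.
d = 0.152187 + 0.106619 = 0.258806.

0.259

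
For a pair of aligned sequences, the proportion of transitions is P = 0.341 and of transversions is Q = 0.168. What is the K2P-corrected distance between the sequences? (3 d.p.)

1.051

Under the Kimura two-parameter model, d = −½ ln(1 − 2P − Q) − ¼ ln(1 − 2Q).
1 − 2P − Q = 0.15, giving −½ ln(0.15) = 0.948560.
1 − 2Q = 0.664, giving −¼ ln(0.664) = 0.102368.
d = 0.948560 + 0.102368 = 1.050928.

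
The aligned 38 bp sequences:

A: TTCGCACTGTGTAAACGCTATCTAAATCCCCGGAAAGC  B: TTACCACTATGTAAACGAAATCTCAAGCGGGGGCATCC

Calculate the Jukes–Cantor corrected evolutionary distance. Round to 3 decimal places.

The sequences differ at 13 of 38 sites, so p = 13/38 ≈ 0.342105.
d = −(3/4) ln(1 − 4p/3) = −0.75 ln(1 − 0.45614) = −0.75 ln(0.54386)
  = −0.75 × (-0.609063) = 0.456797 substitutions/site.

0.457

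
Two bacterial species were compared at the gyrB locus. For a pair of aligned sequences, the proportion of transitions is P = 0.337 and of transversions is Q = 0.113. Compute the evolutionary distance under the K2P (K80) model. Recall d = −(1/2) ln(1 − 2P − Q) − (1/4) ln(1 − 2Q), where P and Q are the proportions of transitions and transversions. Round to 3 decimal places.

0.837

Under the Kimura two-parameter model, d = −½ ln(1 − 2P − Q) − ¼ ln(1 − 2Q).
1 − 2P − Q = 0.213, giving −½ ln(0.213) = 0.773232.
1 − 2Q = 0.774, giving −¼ ln(0.774) = 0.064046.
d = 0.773232 + 0.064046 = 0.837278.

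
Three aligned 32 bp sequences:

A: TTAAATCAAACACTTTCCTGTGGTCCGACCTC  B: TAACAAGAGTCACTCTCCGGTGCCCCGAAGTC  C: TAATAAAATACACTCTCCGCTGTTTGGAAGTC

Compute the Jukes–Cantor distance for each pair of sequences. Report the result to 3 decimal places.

A–B: 12/32 sites differ → p = 0.375, d = −0.75 ln(1 − 0.5) = 0.519860 ≈ 0.520.
A–C: 13/32 sites differ → p = 0.40625, d = −0.75 ln(1 − 0.541667) = 0.585119 ≈ 0.585.
B–C: 9/32 sites differ → p = 0.28125, d = −0.75 ln(1 − 0.375) = 0.352503 ≈ 0.353.

d(A,B) = 0.520, d(A,C) = 0.585, d(B,C) = 0.353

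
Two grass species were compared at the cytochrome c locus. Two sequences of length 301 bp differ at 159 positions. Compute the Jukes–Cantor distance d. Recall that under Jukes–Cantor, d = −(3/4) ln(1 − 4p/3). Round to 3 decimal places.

p = 159/301 ≈ 0.528239.
d = −(3/4) ln(1 − 4p/3) = −0.75 ln(1 − 0.704319) = −0.75 ln(0.295681)
  = −0.75 × (-1.218474) = 0.913856 substitutions/site.

0.914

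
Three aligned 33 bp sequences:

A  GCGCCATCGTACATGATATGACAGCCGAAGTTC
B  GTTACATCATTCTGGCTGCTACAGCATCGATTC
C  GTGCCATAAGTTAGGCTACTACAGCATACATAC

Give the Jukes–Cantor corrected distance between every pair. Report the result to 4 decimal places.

A–B: 16/33 sites differ → p ≈ 0.484848, d = −0.75 ln(1 − 0.646464) = 0.779827 ≈ 0.7798.
A–C: 15/33 sites differ → p ≈ 0.454545, d = −0.75 ln(1 − 0.60606) = 0.698667 ≈ 0.6987.
B–C: 10/33 sites differ → p ≈ 0.30303, d = −0.75 ln(1 − 0.40404) = 0.388186 ≈ 0.3882.

d(A,B) = 0.7798, d(A,C) = 0.6987, d(B,C) = 0.3882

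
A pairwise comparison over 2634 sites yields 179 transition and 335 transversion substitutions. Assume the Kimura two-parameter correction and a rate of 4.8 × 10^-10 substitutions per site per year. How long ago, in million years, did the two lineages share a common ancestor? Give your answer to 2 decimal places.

235.45

P = 179/2634 ≈ 0.067957 and Q = 335/2634 ≈ 0.127183.
Under the Kimura two-parameter model, d = −½ ln(1 − 2P − Q) − ¼ ln(1 − 2Q).
1 − 2P − Q = 0.736903, giving −½ ln(0.736903) = 0.152650.
1 − 2Q = 0.745634, giving −¼ ln(0.745634) = 0.073380.
d = 0.152650 + 0.073380 = 0.226030.
Under a molecular clock d = 2μt, so t = d/(2μ) = 0.226030 / (2 × 4.8 × 10^-10) = 235.45 million years.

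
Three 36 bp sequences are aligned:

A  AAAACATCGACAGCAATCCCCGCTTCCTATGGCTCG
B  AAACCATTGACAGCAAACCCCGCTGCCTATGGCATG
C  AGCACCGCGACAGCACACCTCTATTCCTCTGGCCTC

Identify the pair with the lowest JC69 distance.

A–B: 6/36 differ, p = 0.167, d = 0.188.
A–C: 13/36 differ, p = 0.361, d = 0.493.
B–C: 14/36 differ, p = 0.389, d = 0.548.
The smallest distance is between A and B.

A and B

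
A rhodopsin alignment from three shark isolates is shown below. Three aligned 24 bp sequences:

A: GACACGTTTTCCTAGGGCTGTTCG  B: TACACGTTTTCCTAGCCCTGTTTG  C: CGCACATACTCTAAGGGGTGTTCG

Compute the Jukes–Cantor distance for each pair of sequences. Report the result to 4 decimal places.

d(A,B) = 0.1885, d(A,C) = 0.4408, d(B,C) = 0.7083

A–B: 4/24 sites differ → p ≈ 0.166667, d = −0.75 ln(1 − 0.222223) = 0.188487 ≈ 0.1885.
A–C: 8/24 sites differ → p ≈ 0.333333, d = −0.75 ln(1 − 0.444444) = 0.440839 ≈ 0.4408.
B–C: 11/24 sites differ → p ≈ 0.458333, d = −0.75 ln(1 − 0.611111) = 0.708346 ≈ 0.7083.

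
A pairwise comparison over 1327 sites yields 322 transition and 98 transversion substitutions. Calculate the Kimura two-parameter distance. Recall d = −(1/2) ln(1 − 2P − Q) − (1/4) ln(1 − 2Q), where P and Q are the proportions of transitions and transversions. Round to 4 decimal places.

0.4495

P = 322/1327 ≈ 0.242653 and Q = 98/1327 ≈ 0.073851.
Under the Kimura two-parameter model, d = −½ ln(1 − 2P − Q) − ¼ ln(1 − 2Q).
1 − 2P − Q = 0.440843, giving −½ ln(0.440843) = 0.409533.
1 − 2Q = 0.852298, giving −¼ ln(0.852298) = 0.039955.
d = 0.409533 + 0.039955 = 0.449488.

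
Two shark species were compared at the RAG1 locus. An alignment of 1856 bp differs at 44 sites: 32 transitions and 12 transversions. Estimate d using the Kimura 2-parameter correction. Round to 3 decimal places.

0.024

P = 32/1856 ≈ 0.017241 and Q = 12/1856 ≈ 0.006466.
Under the Kimura two-parameter model, d = −½ ln(1 − 2P − Q) − ¼ ln(1 − 2Q).
1 − 2P − Q = 0.959052, giving −½ ln(0.959052) = 0.020905.
1 − 2Q = 0.987068, giving −¼ ln(0.987068) = 0.003254.
d = 0.020905 + 0.003254 = 0.024159.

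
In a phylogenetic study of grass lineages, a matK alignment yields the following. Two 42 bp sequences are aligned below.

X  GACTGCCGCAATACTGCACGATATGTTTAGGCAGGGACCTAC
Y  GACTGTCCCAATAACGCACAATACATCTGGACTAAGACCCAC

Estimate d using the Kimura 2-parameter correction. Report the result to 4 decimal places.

Of 42 sites, 11 differences are transitions and 3 are transversions, so P = 11/42 ≈ 0.261905 and Q = 3/42 ≈ 0.071429.
Under the Kimura two-parameter model, d = −½ ln(1 − 2P − Q) − ¼ ln(1 − 2Q).
1 − 2P − Q = 0.404761, giving −½ ln(0.404761) = 0.452229.
1 − 2Q = 0.857142, giving −¼ ln(0.857142) = 0.038538.
d = 0.452229 + 0.038538 = 0.490767.

0.4908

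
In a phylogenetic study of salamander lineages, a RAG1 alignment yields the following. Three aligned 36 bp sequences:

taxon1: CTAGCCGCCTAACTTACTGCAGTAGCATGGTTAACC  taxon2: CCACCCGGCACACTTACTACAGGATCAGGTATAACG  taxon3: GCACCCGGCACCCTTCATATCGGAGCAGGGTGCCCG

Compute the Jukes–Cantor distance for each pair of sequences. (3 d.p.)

d(taxon1,taxon2) = 0.441, d(taxon1,taxon3) = 0.824, d(taxon2,taxon3) = 0.441

taxon1–taxon2: 12/36 sites differ → p ≈ 0.333333, d = −0.75 ln(1 − 0.444444) = 0.440839 ≈ 0.441.
taxon1–taxon3: 18/36 sites differ → p = 0.5, d = −0.75 ln(1 − 0.666667) = 0.823960 ≈ 0.824.
taxon2–taxon3: 12/36 sites differ → p ≈ 0.333333, d = −0.75 ln(1 − 0.444444) = 0.440839 ≈ 0.441.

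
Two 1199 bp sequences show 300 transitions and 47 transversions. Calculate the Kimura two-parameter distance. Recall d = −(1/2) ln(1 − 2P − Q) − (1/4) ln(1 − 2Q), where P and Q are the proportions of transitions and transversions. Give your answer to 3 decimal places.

0.408

P = 300/1199 ≈ 0.250209 and Q = 47/1199 ≈ 0.039199.
Under the Kimura two-parameter model, d = −½ ln(1 − 2P − Q) − ¼ ln(1 − 2Q).
1 − 2P − Q = 0.460383, giving −½ ln(0.460383) = 0.387848.
1 − 2Q = 0.921602, giving −¼ ln(0.921602) = 0.020410.
d = 0.387848 + 0.020410 = 0.408258.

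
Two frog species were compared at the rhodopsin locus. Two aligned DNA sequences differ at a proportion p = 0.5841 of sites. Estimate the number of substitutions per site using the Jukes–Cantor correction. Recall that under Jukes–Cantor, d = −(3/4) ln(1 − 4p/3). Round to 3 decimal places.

1.132

d = −(3/4) ln(1 − 4p/3) = −0.75 ln(1 − 0.7788) = −0.75 ln(0.2212)
  = −0.75 × (-1.508688) = 1.131516 substitutions/site.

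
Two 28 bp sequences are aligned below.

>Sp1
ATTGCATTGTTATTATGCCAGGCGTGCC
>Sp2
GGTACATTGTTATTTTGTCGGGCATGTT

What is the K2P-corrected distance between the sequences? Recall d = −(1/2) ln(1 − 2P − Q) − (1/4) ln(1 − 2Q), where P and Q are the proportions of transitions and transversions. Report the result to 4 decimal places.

0.4622

Of 28 sites, 7 differences are transitions and 2 are transversions, so P = 7/28 = 0.25 and Q = 2/28 ≈ 0.071429.
Under the Kimura two-parameter model, d = −½ ln(1 − 2P − Q) − ¼ ln(1 − 2Q).
1 − 2P − Q = 0.428571, giving −½ ln(0.428571) = 0.423649.
1 − 2Q = 0.857142, giving −¼ ln(0.857142) = 0.038538.
d = 0.423649 + 0.038538 = 0.462187.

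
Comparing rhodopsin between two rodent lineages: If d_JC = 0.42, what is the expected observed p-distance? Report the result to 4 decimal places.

p = (3/4)(1 − e^(−4d/3)) = 0.75 × (1 − e^(-0.56)) = 0.75 × (1 − 0.571209) = 0.321593.

0.3216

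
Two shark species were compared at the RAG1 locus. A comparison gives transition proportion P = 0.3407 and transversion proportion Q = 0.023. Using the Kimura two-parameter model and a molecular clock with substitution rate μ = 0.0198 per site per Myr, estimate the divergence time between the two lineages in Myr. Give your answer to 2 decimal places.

15.69

Under the Kimura two-parameter model, d = −½ ln(1 − 2P − Q) − ¼ ln(1 − 2Q).
1 − 2P − Q = 0.2956, giving −½ ln(0.2956) = 0.609374.
1 − 2Q = 0.954, giving −¼ ln(0.954) = 0.011773.
d = 0.609374 + 0.011773 = 0.621147.
Under a molecular clock d = 2μt, so t = d/(2μ) = 0.621147 / (2 × 0.0198) = 15.69 Myr.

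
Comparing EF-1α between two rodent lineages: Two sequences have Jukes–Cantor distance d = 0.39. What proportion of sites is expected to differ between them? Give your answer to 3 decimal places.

0.304

p = (3/4)(1 − e^(−4d/3)) = 0.75 × (1 − e^(-0.52)) = 0.75 × (1 − 0.594521) = 0.304109.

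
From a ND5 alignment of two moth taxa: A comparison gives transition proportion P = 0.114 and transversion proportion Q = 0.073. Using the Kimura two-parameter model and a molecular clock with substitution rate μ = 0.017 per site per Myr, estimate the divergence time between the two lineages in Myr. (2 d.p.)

Under the Kimura two-parameter model, d = −½ ln(1 − 2P − Q) − ¼ ln(1 − 2Q).
1 − 2P − Q = 0.699, giving −½ ln(0.699) = 0.179052.
1 − 2Q = 0.854, giving −¼ ln(0.854) = 0.039456.
d = 0.179052 + 0.039456 = 0.218508.
Under a molecular clock d = 2μt, so t = d/(2μ) = 0.218508 / (2 × 0.017) = 6.43 Myr.

6.43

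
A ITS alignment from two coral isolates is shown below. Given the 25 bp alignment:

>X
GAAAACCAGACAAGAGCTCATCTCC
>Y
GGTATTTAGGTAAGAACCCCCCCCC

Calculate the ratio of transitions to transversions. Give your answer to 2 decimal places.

Transitions are A↔G and C↔T; transversions are all other mismatches.
Transitions: 9. Transversions: 3.
R = 9/3 = 3.00.

3.00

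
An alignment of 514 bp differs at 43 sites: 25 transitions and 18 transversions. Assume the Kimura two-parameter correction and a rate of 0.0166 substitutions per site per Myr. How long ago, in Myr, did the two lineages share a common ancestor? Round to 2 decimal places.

2.68

P = 25/514 ≈ 0.048638 and Q = 18/514 ≈ 0.035019.
Under the Kimura two-parameter model, d = −½ ln(1 − 2P − Q) − ¼ ln(1 − 2Q).
1 − 2P − Q = 0.867705, giving −½ ln(0.867705) = 0.070952.
1 − 2Q = 0.929962, giving −¼ ln(0.929962) = 0.018153.
d = 0.070952 + 0.018153 = 0.089105.
Under a molecular clock d = 2μt, so t = d/(2μ) = 0.089105 / (2 × 0.0166) = 2.68 Myr.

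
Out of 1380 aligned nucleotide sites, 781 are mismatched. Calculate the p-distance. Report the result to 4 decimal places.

0.5659

p = 781/1380 = 0.565942… ≈ 0.5659 (to 4 d.p.).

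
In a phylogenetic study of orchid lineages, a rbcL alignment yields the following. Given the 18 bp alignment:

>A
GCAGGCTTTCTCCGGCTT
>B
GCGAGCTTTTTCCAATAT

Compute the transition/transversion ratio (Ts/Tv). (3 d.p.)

Transitions are A↔G and C↔T; transversions are all other mismatches.
Transitions: 6. Transversions: 1.
R = 6/1 = 6.000.

6.000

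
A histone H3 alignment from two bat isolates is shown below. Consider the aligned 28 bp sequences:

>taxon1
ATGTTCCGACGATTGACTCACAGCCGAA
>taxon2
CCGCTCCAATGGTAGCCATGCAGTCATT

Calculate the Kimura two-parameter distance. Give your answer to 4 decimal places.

1.1129

Of 28 sites, 9 differences are transitions and 6 are transversions, so P = 9/28 ≈ 0.321429 and Q = 6/28 ≈ 0.214286.
Under the Kimura two-parameter model, d = −½ ln(1 − 2P − Q) − ¼ ln(1 − 2Q).
1 − 2P − Q = 0.142856, giving −½ ln(0.142856) = 0.972959.
1 − 2Q = 0.571428, giving −¼ ln(0.571428) = 0.139904.
d = 0.972959 + 0.139904 = 1.112863.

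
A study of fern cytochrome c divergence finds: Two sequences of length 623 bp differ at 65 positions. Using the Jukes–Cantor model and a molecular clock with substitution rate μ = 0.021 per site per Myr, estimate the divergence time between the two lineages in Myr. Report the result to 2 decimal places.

p = 65/623 ≈ 0.104334.
d = −(3/4) ln(1 − 4p/3) = −0.75 ln(1 − 0.139112) = −0.75 ln(0.860888)
  = −0.75 × (-0.149791) = 0.112343 substitutions/site.
Under a molecular clock d = 2μt, so t = d/(2μ) = 0.112343 / (2 × 0.021) = 2.67 Myr.

2.67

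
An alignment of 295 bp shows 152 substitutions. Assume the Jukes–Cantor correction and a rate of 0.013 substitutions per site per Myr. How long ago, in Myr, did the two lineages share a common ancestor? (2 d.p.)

p = 152/295 ≈ 0.515254.
d = −(3/4) ln(1 − 4p/3) = −0.75 ln(1 − 0.687005) = −0.75 ln(0.312995)
  = −0.75 × (-1.161568) = 0.871176 substitutions/site.
Under a molecular clock d = 2μt, so t = d/(2μ) = 0.871176 / (2 × 0.013) = 33.51 Myr.

33.51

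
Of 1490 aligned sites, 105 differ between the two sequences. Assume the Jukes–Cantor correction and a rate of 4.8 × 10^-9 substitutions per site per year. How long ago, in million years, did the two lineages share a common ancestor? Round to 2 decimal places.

p = 105/1490 ≈ 0.07047.
d = −(3/4) ln(1 − 4p/3) = −0.75 ln(1 − 0.09396) = −0.75 ln(0.90604)
  = −0.75 × (-0.098672) = 0.074004 substitutions/site.
Under a molecular clock d = 2μt, so t = d/(2μ) = 0.074004 / (2 × 4.8 × 10^-9) = 7.71 million years.

7.71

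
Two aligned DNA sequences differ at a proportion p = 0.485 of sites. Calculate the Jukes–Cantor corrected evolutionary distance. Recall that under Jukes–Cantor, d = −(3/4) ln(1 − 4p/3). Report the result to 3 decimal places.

d = −(3/4) ln(1 − 4p/3) = −0.75 ln(1 − 0.646667) = −0.75 ln(0.353333)
  = −0.75 × (-1.040344) = 0.780258 substitutions/site.

0.780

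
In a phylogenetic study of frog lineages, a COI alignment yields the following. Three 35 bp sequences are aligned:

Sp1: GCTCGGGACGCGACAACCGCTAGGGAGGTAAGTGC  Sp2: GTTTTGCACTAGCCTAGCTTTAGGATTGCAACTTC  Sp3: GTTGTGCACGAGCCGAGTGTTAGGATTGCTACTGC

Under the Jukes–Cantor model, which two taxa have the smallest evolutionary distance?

Sp2 and Sp3

Sp1–Sp2: 17/35 differ, p = 0.486, d = 0.782.
Sp1–Sp3: 16/35 differ, p = 0.457, d = 0.705.
Sp2–Sp3: 7/35 differ, p = 0.200, d = 0.233.
The smallest distance is between Sp2 and Sp3.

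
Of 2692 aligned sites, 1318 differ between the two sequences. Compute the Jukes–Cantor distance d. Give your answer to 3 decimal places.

p = 1318/2692 ≈ 0.489599.
d = −(3/4) ln(1 − 4p/3) = −0.75 ln(1 − 0.652799) = −0.75 ln(0.347201)
  = −0.75 × (-1.057851) = 0.793388 substitutions/site.

0.793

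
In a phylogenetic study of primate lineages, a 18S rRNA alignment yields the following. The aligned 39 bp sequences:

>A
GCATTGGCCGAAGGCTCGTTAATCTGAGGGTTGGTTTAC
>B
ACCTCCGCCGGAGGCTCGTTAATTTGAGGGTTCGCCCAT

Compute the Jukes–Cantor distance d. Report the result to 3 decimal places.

0.354

The sequences differ at 11 of 39 sites, so p = 11/39 ≈ 0.282051.
d = −(3/4) ln(1 − 4p/3) = −0.75 ln(1 − 0.376068) = −0.75 ln(0.623932)
  = −0.75 × (-0.471714) = 0.353786 substitutions/site.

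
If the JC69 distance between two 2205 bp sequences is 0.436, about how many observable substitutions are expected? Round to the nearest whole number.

729

Invert JC69: p = (3/4)(1 − e^(−4d/3)) = 0.75 × (1 − e^(-0.581333)) = 0.75 × (1 − 0.559153) = 0.330635.
Expected differing sites = pL ≈ 0.330635 × 2205 = 729.050175 ≈ 729.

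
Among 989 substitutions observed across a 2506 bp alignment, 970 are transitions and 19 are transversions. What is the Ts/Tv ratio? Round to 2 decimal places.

R = 970/19 = 51.052631… ≈ 51.05 (to 2 d.p.).

51.05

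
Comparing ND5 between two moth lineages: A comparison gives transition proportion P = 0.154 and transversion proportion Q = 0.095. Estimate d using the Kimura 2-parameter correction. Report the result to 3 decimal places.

Under the Kimura two-parameter model, d = −½ ln(1 − 2P − Q) − ¼ ln(1 − 2Q).
1 − 2P − Q = 0.597, giving −½ ln(0.597) = 0.257919.
1 − 2Q = 0.81, giving −¼ ln(0.81) = 0.052680.
d = 0.257919 + 0.052680 = 0.310599.

0.311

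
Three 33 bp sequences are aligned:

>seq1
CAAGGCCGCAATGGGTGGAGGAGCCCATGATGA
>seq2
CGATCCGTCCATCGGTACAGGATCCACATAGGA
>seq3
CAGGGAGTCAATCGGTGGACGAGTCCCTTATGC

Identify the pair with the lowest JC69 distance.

seq1–seq2: 15/33 differ, p = 0.455, d = 0.699.
seq1–seq3: 10/33 differ, p = 0.303, d = 0.388.
seq2–seq3: 15/33 differ, p = 0.455, d = 0.699.
The smallest distance is between seq1 and seq3.

seq1 and seq3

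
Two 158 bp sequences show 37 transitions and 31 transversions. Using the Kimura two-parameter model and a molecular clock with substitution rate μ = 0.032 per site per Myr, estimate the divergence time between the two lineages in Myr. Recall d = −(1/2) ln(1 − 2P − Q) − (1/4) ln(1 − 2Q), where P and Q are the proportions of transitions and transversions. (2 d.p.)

P = 37/158 ≈ 0.234177 and Q = 31/158 ≈ 0.196203.
Under the Kimura two-parameter model, d = −½ ln(1 − 2P − Q) − ¼ ln(1 − 2Q).
1 − 2P − Q = 0.335443, giving −½ ln(0.335443) = 0.546152.
1 − 2Q = 0.607594, giving −¼ ln(0.607594) = 0.124562.
d = 0.546152 + 0.124562 = 0.670714.
Under a molecular clock d = 2μt, so t = d/(2μ) = 0.670714 / (2 × 0.032) = 10.48 Myr.

10.48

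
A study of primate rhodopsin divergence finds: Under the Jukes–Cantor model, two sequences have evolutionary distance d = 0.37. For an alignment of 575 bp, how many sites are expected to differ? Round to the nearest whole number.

168

Invert JC69: p = (3/4)(1 − e^(−4d/3)) = 0.75 × (1 − e^(-0.493333)) = 0.75 × (1 − 0.610588) = 0.292059.
Expected differing sites = pL ≈ 0.292059 × 575 = 167.933925 ≈ 168.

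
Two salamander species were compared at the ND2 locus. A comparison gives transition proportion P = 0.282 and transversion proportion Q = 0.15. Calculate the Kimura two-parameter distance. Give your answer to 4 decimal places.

Under the Kimura two-parameter model, d = −½ ln(1 − 2P − Q) − ¼ ln(1 − 2Q).
1 − 2P − Q = 0.286, giving −½ ln(0.286) = 0.625882.
1 − 2Q = 0.7, giving −¼ ln(0.7) = 0.089169.
d = 0.625882 + 0.089169 = 0.715051.

0.7151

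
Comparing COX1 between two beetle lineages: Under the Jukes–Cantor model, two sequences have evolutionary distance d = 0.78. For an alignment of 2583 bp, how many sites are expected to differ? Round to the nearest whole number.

Invert JC69: p = (3/4)(1 − e^(−4d/3)) = 0.75 × (1 − e^(-1.04)) = 0.75 × (1 − 0.353455) = 0.484909.
Expected differing sites = pL ≈ 0.484909 × 2583 = 1252.519947 ≈ 1253.

1253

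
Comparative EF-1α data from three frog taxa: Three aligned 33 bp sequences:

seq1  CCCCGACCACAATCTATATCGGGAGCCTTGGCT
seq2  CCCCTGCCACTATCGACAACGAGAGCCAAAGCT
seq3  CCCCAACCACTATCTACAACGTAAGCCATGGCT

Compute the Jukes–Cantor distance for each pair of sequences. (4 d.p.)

d(seq1,seq2) = 0.3882, d(seq1,seq3) = 0.2493, d(seq2,seq3) = 0.2493

seq1–seq2: 10/33 sites differ → p ≈ 0.30303, d = −0.75 ln(1 − 0.40404) = 0.388186 ≈ 0.3882.
seq1–seq3: 7/33 sites differ → p ≈ 0.212121, d = −0.75 ln(1 − 0.282828) = 0.249330 ≈ 0.2493.
seq2–seq3: 7/33 sites differ → p ≈ 0.212121, d = −0.75 ln(1 − 0.282828) = 0.249330 ≈ 0.2493.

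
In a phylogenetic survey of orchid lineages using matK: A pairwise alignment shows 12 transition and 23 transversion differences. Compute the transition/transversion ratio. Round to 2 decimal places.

R = 12/23 = 0.521739… ≈ 0.52 (to 2 d.p.).

0.52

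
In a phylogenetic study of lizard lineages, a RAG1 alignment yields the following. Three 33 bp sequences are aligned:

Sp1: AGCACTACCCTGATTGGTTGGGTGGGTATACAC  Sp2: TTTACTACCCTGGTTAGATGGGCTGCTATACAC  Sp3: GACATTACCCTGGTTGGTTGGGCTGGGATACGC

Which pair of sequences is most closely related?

Sp1–Sp2: 9/33 differ, p = 0.273, d = 0.339.
Sp1–Sp3: 8/33 differ, p = 0.242, d = 0.293.
Sp2–Sp3: 9/33 differ, p = 0.273, d = 0.339.
The smallest distance is between Sp1 and Sp3.

Sp1 and Sp3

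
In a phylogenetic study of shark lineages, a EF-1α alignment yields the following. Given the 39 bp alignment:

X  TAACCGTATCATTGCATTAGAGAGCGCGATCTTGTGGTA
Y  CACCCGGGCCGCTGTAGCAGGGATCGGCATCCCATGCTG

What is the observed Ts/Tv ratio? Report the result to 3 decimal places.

Transitions are A↔G and C↔T; transversions are all other mismatches.
Transitions: 12. Transversions: 7.
R = 12/7 = 1.714285… ≈ 1.714 (to 3 d.p.).

1.714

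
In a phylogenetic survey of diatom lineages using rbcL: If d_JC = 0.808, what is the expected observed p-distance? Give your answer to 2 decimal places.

p = (3/4)(1 − e^(−4d/3)) = 0.75 × (1 − e^(-1.077333)) = 0.75 × (1 − 0.340502) = 0.494624.

0.49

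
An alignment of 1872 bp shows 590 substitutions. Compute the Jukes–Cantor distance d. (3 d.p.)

p = 590/1872 ≈ 0.315171.
d = −(3/4) ln(1 − 4p/3) = −0.75 ln(1 − 0.420228) = −0.75 ln(0.579772)
  = −0.75 × (-0.545120) = 0.408840 substitutions/site.

0.409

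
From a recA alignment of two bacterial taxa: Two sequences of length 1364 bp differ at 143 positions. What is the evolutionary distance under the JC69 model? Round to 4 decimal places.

0.1129

p = 143/1364 ≈ 0.104839.
d = −(3/4) ln(1 − 4p/3) = −0.75 ln(1 − 0.139785) = −0.75 ln(0.860215)
  = −0.75 × (-0.150573) = 0.112930 substitutions/site.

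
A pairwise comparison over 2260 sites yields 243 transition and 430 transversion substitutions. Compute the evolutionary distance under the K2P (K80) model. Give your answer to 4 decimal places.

P = 243/2260 ≈ 0.107522 and Q = 430/2260 ≈ 0.190265.
Under the Kimura two-parameter model, d = −½ ln(1 − 2P − Q) − ¼ ln(1 − 2Q).
1 − 2P − Q = 0.594691, giving −½ ln(0.594691) = 0.259857.
1 − 2Q = 0.61947, giving −¼ ln(0.61947) = 0.119723.
d = 0.259857 + 0.119723 = 0.379580.

0.3796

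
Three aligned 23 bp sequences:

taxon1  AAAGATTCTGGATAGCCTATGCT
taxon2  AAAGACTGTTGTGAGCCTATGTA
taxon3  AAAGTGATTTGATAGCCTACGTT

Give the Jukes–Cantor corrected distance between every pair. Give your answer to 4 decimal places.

d(taxon1,taxon2) = 0.3904, d(taxon1,taxon3) = 0.3904, d(taxon2,taxon3) = 0.4674

taxon1–taxon2: 7/23 sites differ → p ≈ 0.304348, d = −0.75 ln(1 − 0.405797) = 0.390401 ≈ 0.3904.
taxon1–taxon3: 7/23 sites differ → p ≈ 0.304348, d = −0.75 ln(1 − 0.405797) = 0.390401 ≈ 0.3904.
taxon2–taxon3: 8/23 sites differ → p ≈ 0.347826, d = −0.75 ln(1 − 0.463768) = 0.467391 ≈ 0.4674.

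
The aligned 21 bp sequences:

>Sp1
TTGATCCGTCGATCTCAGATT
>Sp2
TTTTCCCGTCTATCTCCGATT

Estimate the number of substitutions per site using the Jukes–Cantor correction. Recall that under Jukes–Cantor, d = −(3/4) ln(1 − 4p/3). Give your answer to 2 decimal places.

0.29

The sequences differ at 5 of 21 sites (3, 4, 5, 11, 17), so p = 5/21 ≈ 0.238095.
d = −(3/4) ln(1 − 4p/3) = −0.75 ln(1 − 0.31746) = −0.75 ln(0.68254)
  = −0.75 × (-0.381934) = 0.286451 substitutions/site.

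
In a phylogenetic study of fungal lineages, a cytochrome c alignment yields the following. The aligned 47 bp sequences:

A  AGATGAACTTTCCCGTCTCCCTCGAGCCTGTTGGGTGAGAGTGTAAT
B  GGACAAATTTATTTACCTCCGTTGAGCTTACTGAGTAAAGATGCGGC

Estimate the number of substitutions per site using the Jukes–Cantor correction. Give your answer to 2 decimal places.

0.86

The sequences differ at 24 of 47 sites, so p = 24/47 ≈ 0.510638.
d = −(3/4) ln(1 − 4p/3) = −0.75 ln(1 − 0.680851) = −0.75 ln(0.319149)
  = −0.75 × (-1.142097) = 0.856573 substitutions/site.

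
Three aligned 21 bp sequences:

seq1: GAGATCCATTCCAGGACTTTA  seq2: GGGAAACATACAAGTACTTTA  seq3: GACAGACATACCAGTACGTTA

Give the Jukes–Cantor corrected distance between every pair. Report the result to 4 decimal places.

seq1–seq2: 6/21 sites differ → p ≈ 0.285714, d = −0.75 ln(1 − 0.380952) = 0.359679 ≈ 0.3597.
seq1–seq3: 6/21 sites differ → p ≈ 0.285714, d = −0.75 ln(1 − 0.380952) = 0.359679 ≈ 0.3597.
seq2–seq3: 5/21 sites differ → p ≈ 0.238095, d = −0.75 ln(1 − 0.31746) = 0.286451 ≈ 0.2865.

d(seq1,seq2) = 0.3597, d(seq1,seq3) = 0.3597, d(seq2,seq3) = 0.2865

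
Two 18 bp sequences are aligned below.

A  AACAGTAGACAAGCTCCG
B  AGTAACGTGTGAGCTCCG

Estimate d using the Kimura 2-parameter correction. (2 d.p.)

Of 18 sites, 8 differences are transitions and 1 are transversions, so P = 8/18 ≈ 0.444444 and Q = 1/18 ≈ 0.055556.
Under the Kimura two-parameter model, d = −½ ln(1 − 2P − Q) − ¼ ln(1 − 2Q).
1 − 2P − Q = 0.055556, giving −½ ln(0.055556) = 1.445182.
1 − 2Q = 0.888888, giving −¼ ln(0.888888) = 0.029446.
d = 1.445182 + 0.029446 = 1.474628.

1.47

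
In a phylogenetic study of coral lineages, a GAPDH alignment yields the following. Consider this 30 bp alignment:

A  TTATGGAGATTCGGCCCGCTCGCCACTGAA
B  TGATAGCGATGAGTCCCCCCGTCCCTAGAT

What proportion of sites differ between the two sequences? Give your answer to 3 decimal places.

0.467

The sequences differ at 14 of 30 positions.
p = 14/30 = 0.466666… ≈ 0.467 (to 3 d.p.).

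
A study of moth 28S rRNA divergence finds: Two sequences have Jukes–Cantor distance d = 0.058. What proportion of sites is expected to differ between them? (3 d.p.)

0.056

p = (3/4)(1 − e^(−4d/3)) = 0.75 × (1 − e^(-0.077333)) = 0.75 × (1 − 0.925582) = 0.055814.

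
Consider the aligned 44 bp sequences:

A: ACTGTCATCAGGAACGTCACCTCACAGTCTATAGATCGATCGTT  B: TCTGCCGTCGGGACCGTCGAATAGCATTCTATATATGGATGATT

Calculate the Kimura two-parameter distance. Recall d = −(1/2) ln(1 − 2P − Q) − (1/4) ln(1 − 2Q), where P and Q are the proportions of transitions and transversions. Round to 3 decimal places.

0.456

Of 44 sites, 6 differences are transitions and 9 are transversions, so P = 6/44 ≈ 0.136364 and Q = 9/44 ≈ 0.204545.
Under the Kimura two-parameter model, d = −½ ln(1 − 2P − Q) − ¼ ln(1 − 2Q).
1 − 2P − Q = 0.522727, giving −½ ln(0.522727) = 0.324348.
1 − 2Q = 0.59091, giving −¼ ln(0.59091) = 0.131523.
d = 0.324348 + 0.131523 = 0.455871.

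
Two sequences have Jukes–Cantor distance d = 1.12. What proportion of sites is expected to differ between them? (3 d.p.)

p = (3/4)(1 − e^(−4d/3)) = 0.75 × (1 − e^(-1.493333)) = 0.75 × (1 − 0.224623) = 0.581533.

0.582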